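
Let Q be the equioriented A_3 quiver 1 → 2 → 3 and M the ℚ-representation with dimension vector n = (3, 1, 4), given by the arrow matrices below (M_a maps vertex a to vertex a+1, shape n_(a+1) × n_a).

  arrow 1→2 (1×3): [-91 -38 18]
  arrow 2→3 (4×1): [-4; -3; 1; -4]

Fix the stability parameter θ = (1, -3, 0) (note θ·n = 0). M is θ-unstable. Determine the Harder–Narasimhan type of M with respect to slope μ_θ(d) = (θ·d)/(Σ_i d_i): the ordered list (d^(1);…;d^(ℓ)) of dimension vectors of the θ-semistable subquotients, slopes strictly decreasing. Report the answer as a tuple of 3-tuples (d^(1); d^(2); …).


Barcode: M ≅ I[1,1]^2, I[1,3], I[3,3]^3. HN layers by μ_θ (3 steps, strictly decreasing):
  μ^(1)=1; μ^(2)=0; μ^(3)=-1

((2, 0, 0); (0, 0, 4); (1, 1, 0))


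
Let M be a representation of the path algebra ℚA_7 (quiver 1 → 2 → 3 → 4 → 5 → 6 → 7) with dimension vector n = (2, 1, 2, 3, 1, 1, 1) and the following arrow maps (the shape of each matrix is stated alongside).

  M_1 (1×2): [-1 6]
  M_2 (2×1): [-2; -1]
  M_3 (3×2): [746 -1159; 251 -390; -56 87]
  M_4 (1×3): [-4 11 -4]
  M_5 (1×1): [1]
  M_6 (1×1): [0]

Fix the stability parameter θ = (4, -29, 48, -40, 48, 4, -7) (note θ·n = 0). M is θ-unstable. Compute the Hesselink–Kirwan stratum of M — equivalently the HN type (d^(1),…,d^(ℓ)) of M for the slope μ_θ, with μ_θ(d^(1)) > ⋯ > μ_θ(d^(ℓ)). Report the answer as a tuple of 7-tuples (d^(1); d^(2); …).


Interval decomposition of M: I[1,1], I[1,4], I[3,6], I[4,4], I[7,7].
HN type (ℓ=5): μ^(1)=26; μ^(2)=4; μ^(3)=-7; μ^(4)=-25/2; μ^(5)=-40

((0, 0, 0, 0, 1, 1, 0); (1, 0, 2, 2, 0, 0, 0); (0, 0, 0, 0, 0, 0, 1); (1, 1, 0, 0, 0, 0, 0); (0, 0, 0, 1, 0, 0, 0))


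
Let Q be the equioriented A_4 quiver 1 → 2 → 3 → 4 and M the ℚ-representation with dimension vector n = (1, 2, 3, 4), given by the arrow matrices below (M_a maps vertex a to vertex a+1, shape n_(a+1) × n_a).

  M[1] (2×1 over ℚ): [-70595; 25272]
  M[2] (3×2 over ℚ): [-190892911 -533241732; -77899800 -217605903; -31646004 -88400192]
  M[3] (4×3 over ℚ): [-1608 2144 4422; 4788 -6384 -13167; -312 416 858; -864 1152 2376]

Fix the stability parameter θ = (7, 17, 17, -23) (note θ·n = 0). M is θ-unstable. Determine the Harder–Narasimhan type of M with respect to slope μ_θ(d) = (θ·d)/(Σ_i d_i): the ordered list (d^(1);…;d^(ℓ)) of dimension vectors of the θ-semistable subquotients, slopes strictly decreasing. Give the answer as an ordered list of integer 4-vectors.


Via rank(M_{q-1}∘⋯∘M_p): M ≅ I[1,3], I[2,3], I[3,4], I[4,4]^3.
μ_θ-semistable layers: μ^(1)=17; μ^(2)=7; μ^(3)=-3; μ^(4)=-23

((0, 2, 2, 0); (1, 0, 0, 0); (0, 0, 1, 1); (0, 0, 0, 3))


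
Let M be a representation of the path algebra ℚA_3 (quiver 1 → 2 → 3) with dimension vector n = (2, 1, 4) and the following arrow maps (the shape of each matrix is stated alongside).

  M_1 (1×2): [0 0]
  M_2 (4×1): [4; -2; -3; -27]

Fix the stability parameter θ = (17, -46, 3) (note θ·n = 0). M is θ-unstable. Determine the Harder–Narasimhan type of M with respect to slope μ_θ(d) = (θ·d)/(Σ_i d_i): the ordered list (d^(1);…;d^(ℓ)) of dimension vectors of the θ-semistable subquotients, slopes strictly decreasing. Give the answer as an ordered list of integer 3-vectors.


Barcode: M ≅ I[1,1]^2, I[2,3], I[3,3]^3. HN layers by μ_θ (3 steps, strictly decreasing):
  μ^(1)=17; μ^(2)=3; μ^(3)=-46

((2, 0, 0); (0, 0, 4); (0, 1, 0))


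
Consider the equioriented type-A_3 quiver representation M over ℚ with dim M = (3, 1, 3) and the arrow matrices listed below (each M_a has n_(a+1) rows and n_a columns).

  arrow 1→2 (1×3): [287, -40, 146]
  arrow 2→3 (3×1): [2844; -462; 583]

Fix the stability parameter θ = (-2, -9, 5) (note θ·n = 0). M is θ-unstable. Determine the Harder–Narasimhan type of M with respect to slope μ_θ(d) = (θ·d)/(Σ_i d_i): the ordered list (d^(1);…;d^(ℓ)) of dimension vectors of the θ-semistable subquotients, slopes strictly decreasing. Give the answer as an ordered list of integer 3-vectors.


Via rank(M_{q-1}∘⋯∘M_p): M ≅ I[1,1]^2, I[1,3], I[3,3]^2.
μ_θ-semistable layers: μ^(1)=5; μ^(2)=-2; μ^(3)=-11/2

((0, 0, 3); (2, 0, 0); (1, 1, 0))


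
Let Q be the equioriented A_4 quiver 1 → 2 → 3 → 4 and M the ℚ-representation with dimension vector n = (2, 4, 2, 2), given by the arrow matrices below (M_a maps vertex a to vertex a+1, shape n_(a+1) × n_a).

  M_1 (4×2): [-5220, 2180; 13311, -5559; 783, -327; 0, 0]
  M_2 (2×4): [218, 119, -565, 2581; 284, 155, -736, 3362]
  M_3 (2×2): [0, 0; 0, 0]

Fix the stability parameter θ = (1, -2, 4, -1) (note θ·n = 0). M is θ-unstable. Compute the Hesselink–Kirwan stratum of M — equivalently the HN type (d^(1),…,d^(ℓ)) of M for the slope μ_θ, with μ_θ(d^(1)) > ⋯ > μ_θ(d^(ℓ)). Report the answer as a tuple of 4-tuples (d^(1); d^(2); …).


Interval decomposition of M: I[1,1], I[1,3], I[2,2]^2, I[2,3], I[4,4]^2.
HN type (ℓ=5): μ^(1)=4; μ^(2)=1; μ^(3)=-1/2; μ^(4)=-1; μ^(5)=-2

((0, 0, 2, 0); (1, 0, 0, 0); (1, 1, 0, 0); (0, 0, 0, 2); (0, 3, 0, 0))


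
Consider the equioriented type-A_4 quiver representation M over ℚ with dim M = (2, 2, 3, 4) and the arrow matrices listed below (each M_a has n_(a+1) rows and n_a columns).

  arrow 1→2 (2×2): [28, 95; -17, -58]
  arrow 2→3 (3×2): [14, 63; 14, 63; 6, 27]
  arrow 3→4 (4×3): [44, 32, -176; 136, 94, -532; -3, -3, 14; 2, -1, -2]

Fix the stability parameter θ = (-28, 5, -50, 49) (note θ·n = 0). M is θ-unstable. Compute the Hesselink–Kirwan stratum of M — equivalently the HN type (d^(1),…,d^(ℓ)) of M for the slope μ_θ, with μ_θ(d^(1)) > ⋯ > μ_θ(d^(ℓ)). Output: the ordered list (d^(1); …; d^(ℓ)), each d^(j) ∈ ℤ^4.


Via rank(M_{q-1}∘⋯∘M_p): M ≅ I[1,2], I[1,4], I[3,3], I[3,4], I[4,4]^2.
μ_θ-semistable layers: μ^(1)=49; μ^(2)=5; μ^(3)=-45/2; μ^(4)=-28; μ^(5)=-50

((0, 0, 0, 4); (0, 1, 0, 0); (0, 1, 1, 0); (2, 0, 0, 0); (0, 0, 2, 0))


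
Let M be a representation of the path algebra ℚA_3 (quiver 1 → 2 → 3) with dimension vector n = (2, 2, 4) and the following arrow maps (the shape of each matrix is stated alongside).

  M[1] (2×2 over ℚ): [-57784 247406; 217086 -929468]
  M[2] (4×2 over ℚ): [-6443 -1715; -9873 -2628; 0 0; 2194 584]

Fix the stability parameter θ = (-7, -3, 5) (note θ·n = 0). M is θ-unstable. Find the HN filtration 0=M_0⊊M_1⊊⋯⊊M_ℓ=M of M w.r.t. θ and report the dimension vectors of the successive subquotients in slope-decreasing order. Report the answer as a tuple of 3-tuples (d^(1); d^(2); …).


Interval decomposition of M: I[1,3]^2, I[3,3]^2.
HN type (ℓ=3): μ^(1)=5; μ^(2)=-3; μ^(3)=-7

((0, 0, 4); (0, 2, 0); (2, 0, 0))


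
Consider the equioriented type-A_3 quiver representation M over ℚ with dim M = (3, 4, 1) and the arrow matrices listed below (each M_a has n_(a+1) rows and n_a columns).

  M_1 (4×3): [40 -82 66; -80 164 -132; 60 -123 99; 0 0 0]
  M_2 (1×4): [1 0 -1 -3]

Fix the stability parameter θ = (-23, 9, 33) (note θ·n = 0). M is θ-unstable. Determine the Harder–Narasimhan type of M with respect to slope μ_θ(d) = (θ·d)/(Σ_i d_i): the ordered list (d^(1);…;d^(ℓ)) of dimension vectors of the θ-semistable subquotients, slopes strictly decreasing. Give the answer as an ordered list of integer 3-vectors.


Barcode: M ≅ I[1,1]^2, I[1,3], I[2,2]^3. HN layers by μ_θ (3 steps, strictly decreasing):
  μ^(1)=33; μ^(2)=9; μ^(3)=-23

((0, 0, 1); (0, 4, 0); (3, 0, 0))


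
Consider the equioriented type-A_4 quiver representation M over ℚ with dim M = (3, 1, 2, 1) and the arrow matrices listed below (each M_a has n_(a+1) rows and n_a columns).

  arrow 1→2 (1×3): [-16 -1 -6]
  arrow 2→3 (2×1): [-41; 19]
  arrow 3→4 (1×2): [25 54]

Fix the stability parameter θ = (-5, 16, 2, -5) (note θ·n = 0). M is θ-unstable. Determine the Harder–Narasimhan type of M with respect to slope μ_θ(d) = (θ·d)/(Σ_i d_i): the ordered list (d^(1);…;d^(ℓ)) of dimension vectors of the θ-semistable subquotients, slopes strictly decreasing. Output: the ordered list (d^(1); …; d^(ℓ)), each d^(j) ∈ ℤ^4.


Via rank(M_{q-1}∘⋯∘M_p): M ≅ I[1,1]^2, I[1,4], I[3,3].
μ_θ-semistable layers: μ^(1)=13/3; μ^(2)=2; μ^(3)=-5

((0, 1, 1, 1); (0, 0, 1, 0); (3, 0, 0, 0))


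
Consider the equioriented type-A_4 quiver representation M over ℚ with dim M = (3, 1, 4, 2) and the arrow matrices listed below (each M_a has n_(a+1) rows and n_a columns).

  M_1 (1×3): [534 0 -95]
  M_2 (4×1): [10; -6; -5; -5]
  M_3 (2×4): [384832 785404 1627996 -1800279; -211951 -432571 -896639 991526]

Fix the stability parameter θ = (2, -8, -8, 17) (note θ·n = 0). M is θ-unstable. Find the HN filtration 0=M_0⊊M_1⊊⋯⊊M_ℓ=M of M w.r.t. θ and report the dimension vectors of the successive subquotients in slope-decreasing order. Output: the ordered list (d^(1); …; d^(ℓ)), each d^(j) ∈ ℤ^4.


Barcode: M ≅ I[1,1]^2, I[1,4], I[3,3]^2, I[3,4]. HN layers by μ_θ (4 steps, strictly decreasing):
  μ^(1)=17; μ^(2)=2; μ^(3)=-14/3; μ^(4)=-8

((0, 0, 0, 2); (2, 0, 0, 0); (1, 1, 1, 0); (0, 0, 3, 0))


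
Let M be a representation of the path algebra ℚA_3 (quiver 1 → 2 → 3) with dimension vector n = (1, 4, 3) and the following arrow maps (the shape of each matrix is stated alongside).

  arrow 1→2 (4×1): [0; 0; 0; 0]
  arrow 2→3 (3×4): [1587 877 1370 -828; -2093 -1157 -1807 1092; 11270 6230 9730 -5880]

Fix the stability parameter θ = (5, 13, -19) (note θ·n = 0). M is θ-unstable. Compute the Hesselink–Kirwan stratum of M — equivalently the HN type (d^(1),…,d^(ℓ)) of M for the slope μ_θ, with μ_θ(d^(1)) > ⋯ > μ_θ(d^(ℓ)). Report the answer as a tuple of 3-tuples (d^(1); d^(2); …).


Barcode: M ≅ I[1,1], I[2,2]^2, I[2,3]^2, I[3,3]. HN layers by μ_θ (4 steps, strictly decreasing):
  μ^(1)=13; μ^(2)=5; μ^(3)=-3; μ^(4)=-19

((0, 2, 0); (1, 0, 0); (0, 2, 2); (0, 0, 1))


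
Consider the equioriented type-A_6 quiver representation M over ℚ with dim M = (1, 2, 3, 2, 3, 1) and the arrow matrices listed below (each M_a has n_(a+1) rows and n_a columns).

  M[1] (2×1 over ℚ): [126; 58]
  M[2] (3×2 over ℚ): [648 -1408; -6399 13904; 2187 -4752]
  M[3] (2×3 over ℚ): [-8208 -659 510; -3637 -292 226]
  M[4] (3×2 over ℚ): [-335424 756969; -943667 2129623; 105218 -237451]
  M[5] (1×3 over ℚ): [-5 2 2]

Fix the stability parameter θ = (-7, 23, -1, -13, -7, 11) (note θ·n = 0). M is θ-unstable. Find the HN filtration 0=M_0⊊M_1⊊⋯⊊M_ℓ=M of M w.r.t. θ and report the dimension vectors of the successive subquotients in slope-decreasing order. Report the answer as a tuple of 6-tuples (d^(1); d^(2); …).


Barcode: M ≅ I[1,5], I[2,2], I[3,3], I[3,6], I[5,5]. HN layers by μ_θ (5 steps, strictly decreasing):
  μ^(1)=23; μ^(2)=11; μ^(3)=1/2; μ^(4)=-1; μ^(5)=-7

((0, 1, 0, 0, 0, 0); (0, 0, 0, 0, 0, 1); (0, 1, 1, 1, 1, 0); (0, 0, 1, 0, 0, 0); (1, 0, 1, 1, 2, 0))


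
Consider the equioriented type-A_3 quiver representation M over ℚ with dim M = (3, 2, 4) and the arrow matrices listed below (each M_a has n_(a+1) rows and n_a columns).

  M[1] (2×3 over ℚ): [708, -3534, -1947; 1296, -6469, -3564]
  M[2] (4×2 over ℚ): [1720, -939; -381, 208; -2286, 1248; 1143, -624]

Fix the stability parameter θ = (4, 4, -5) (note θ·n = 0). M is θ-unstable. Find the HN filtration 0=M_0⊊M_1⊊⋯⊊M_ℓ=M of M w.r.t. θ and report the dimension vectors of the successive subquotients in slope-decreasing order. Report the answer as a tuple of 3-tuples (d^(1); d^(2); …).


Barcode: M ≅ I[1,1], I[1,3]^2, I[3,3]^2. HN layers by μ_θ (3 steps, strictly decreasing):
  μ^(1)=4; μ^(2)=1; μ^(3)=-5

((1, 0, 0); (2, 2, 2); (0, 0, 2))


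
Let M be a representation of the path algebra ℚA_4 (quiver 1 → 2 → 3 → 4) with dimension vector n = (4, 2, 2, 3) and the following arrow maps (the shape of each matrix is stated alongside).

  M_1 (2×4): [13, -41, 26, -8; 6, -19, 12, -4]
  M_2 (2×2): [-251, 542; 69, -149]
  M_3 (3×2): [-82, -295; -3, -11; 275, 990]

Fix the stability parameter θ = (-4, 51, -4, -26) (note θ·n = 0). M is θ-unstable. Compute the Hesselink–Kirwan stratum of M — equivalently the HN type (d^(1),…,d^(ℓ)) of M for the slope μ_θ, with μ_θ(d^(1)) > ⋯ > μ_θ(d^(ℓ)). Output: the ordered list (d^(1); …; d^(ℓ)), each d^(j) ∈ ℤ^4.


Barcode: M ≅ I[1,1]^2, I[1,4]^2, I[4,4]. HN layers by μ_θ (3 steps, strictly decreasing):
  μ^(1)=7; μ^(2)=-4; μ^(3)=-26

((0, 2, 2, 2); (4, 0, 0, 0); (0, 0, 0, 1))


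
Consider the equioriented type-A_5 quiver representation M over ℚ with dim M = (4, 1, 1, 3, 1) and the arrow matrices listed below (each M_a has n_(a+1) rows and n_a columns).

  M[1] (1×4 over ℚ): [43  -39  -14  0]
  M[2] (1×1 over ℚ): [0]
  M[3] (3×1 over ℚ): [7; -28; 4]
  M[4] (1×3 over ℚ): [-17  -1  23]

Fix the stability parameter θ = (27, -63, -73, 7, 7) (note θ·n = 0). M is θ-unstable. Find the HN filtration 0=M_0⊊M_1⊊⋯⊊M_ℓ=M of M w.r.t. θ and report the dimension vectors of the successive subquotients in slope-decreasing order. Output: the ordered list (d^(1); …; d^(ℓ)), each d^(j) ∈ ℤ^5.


Interval decomposition of M: I[1,1]^3, I[1,2], I[3,5], I[4,4]^2.
HN type (ℓ=4): μ^(1)=27; μ^(2)=7; μ^(3)=-18; μ^(4)=-73

((3, 0, 0, 0, 0); (0, 0, 0, 3, 1); (1, 1, 0, 0, 0); (0, 0, 1, 0, 0))


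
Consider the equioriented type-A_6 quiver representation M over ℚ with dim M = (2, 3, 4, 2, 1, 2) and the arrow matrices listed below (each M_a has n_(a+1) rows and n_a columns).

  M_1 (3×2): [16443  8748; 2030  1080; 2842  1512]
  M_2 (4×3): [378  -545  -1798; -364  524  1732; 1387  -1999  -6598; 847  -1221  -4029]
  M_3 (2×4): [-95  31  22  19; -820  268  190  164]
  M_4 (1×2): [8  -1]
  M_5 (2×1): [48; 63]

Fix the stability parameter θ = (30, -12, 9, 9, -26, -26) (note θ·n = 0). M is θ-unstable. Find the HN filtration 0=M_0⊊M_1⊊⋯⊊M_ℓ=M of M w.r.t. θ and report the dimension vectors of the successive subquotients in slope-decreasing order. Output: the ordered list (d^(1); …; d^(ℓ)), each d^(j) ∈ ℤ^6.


Via rank(M_{q-1}∘⋯∘M_p): M ≅ I[1,1], I[1,6], I[2,3], I[2,4], I[3,3], I[6,6].
μ_θ-semistable layers: μ^(1)=30; μ^(2)=9; μ^(3)=-8/3; μ^(4)=-12; μ^(5)=-26

((1, 0, 0, 0, 0, 0); (0, 0, 3, 1, 0, 0); (1, 1, 1, 1, 1, 1); (0, 2, 0, 0, 0, 0); (0, 0, 0, 0, 0, 1))


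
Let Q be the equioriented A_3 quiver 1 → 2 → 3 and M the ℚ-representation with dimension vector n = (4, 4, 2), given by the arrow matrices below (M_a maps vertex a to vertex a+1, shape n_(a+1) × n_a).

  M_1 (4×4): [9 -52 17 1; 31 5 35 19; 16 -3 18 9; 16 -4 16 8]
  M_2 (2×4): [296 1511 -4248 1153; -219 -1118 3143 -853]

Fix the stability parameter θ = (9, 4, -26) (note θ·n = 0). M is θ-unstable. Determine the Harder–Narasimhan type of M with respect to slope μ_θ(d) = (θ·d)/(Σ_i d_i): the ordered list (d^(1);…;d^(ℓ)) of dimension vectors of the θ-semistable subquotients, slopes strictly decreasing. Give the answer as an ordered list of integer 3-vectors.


Via rank(M_{q-1}∘⋯∘M_p): M ≅ I[1,1], I[1,2], I[1,3]^2, I[2,2].
μ_θ-semistable layers: μ^(1)=9; μ^(2)=13/2; μ^(3)=4; μ^(4)=-13/3

((1, 0, 0); (1, 1, 0); (0, 1, 0); (2, 2, 2))


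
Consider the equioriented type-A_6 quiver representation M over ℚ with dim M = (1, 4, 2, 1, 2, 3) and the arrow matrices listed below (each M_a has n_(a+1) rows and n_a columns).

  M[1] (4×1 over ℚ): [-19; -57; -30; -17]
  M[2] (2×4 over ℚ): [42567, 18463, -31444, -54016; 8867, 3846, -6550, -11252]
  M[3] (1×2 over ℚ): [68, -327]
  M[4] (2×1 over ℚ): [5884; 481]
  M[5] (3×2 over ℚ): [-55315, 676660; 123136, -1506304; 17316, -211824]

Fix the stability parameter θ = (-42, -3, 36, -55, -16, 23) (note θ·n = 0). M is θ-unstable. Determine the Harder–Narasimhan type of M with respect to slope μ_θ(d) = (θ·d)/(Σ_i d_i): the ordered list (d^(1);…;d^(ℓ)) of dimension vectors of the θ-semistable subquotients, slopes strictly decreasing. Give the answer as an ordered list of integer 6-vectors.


Barcode: M ≅ I[1,5], I[2,2]^2, I[2,3], I[5,6], I[6,6]^2. HN layers by μ_θ (6 steps, strictly decreasing):
  μ^(1)=36; μ^(2)=23; μ^(3)=-3; μ^(4)=-19/2; μ^(5)=-16; μ^(6)=-42

((0, 0, 1, 0, 0, 0); (0, 0, 0, 0, 0, 3); (0, 3, 0, 0, 0, 0); (0, 1, 1, 1, 1, 0); (0, 0, 0, 0, 1, 0); (1, 0, 0, 0, 0, 0))


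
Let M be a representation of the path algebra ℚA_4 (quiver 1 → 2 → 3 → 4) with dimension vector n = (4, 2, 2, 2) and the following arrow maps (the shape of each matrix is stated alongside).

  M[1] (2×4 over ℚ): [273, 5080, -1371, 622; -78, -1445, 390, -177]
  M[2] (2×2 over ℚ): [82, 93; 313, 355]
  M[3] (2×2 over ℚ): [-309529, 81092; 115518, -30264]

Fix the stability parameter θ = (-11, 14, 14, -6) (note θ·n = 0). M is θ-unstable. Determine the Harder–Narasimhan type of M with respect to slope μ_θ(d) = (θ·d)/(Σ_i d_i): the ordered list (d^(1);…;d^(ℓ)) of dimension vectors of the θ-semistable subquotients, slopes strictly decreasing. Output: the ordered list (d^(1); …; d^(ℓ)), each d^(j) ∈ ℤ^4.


Barcode: M ≅ I[1,1]^2, I[1,3], I[1,4], I[4,4]. HN layers by μ_θ (4 steps, strictly decreasing):
  μ^(1)=14; μ^(2)=22/3; μ^(3)=-6; μ^(4)=-11

((0, 1, 1, 0); (0, 1, 1, 1); (0, 0, 0, 1); (4, 0, 0, 0))


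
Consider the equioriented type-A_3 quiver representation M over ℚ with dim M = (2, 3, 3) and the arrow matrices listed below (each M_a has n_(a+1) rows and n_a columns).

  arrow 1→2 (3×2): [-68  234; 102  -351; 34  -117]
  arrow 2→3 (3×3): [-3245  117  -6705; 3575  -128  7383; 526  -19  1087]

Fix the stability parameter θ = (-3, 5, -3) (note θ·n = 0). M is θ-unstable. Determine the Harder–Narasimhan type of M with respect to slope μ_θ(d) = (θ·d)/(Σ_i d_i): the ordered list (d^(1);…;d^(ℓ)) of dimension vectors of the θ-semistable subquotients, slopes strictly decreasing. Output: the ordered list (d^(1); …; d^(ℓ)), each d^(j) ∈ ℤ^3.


Barcode: M ≅ I[1,1], I[1,3], I[2,3]^2. HN layers by μ_θ (2 steps, strictly decreasing):
  μ^(1)=1; μ^(2)=-3

((0, 3, 3); (2, 0, 0))


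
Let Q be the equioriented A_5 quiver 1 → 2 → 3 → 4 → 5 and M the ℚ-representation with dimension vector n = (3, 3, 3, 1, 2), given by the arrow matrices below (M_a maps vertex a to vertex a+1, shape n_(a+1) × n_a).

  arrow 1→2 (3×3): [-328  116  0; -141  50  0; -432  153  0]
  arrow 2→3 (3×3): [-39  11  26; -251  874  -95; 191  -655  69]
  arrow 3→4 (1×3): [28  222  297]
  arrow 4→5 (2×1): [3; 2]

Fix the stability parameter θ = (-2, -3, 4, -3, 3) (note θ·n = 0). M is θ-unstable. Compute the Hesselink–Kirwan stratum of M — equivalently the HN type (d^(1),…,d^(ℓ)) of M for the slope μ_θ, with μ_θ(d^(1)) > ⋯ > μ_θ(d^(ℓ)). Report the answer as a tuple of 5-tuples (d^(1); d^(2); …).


Interval decomposition of M: I[1,1], I[1,3], I[1,5], I[2,3], I[5,5].
HN type (ℓ=6): μ^(1)=4; μ^(2)=3; μ^(3)=1/2; μ^(4)=-2; μ^(5)=-5/2; μ^(6)=-3

((0, 0, 2, 0, 0); (0, 0, 0, 0, 2); (0, 0, 1, 1, 0); (1, 0, 0, 0, 0); (2, 2, 0, 0, 0); (0, 1, 0, 0, 0))


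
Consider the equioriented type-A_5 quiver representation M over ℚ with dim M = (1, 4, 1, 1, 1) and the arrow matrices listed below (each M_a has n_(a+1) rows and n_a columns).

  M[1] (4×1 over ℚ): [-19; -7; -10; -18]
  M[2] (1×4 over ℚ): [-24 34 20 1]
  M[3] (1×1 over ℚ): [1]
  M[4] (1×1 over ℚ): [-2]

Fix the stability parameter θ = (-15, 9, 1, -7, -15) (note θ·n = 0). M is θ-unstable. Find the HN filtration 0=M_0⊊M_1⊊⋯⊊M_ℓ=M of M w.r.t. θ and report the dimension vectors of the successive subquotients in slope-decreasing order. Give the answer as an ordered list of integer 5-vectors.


Interval decomposition of M: I[1,2], I[2,2]^2, I[2,5].
HN type (ℓ=3): μ^(1)=9; μ^(2)=-3; μ^(3)=-15

((0, 3, 0, 0, 0); (0, 1, 1, 1, 1); (1, 0, 0, 0, 0))


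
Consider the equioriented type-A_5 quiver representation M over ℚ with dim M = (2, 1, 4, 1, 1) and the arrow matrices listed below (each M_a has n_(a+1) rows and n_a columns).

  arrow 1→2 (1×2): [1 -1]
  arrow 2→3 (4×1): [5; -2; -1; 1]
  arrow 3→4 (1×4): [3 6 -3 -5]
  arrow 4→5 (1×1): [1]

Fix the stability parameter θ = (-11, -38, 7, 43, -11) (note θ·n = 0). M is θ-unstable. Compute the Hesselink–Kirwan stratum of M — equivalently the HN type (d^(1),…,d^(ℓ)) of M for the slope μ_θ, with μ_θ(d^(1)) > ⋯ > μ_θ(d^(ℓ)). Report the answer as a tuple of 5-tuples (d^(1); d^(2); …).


Via rank(M_{q-1}∘⋯∘M_p): M ≅ I[1,1], I[1,5], I[3,3]^3.
μ_θ-semistable layers: μ^(1)=16; μ^(2)=7; μ^(3)=-11; μ^(4)=-49/2

((0, 0, 0, 1, 1); (0, 0, 4, 0, 0); (1, 0, 0, 0, 0); (1, 1, 0, 0, 0))


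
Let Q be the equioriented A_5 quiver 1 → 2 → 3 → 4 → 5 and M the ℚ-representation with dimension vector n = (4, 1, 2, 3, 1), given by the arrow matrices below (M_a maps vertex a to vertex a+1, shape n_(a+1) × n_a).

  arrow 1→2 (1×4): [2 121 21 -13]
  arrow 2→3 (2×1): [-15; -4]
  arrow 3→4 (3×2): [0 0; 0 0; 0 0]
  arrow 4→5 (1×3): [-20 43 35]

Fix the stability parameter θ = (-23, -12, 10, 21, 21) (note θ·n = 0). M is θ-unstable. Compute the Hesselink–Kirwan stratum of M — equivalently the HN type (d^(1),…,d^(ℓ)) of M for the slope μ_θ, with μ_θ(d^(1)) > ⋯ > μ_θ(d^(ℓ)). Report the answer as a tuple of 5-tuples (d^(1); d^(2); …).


Interval decomposition of M: I[1,1]^3, I[1,3], I[3,3], I[4,4]^2, I[4,5].
HN type (ℓ=4): μ^(1)=21; μ^(2)=10; μ^(3)=-12; μ^(4)=-23

((0, 0, 0, 3, 1); (0, 0, 2, 0, 0); (0, 1, 0, 0, 0); (4, 0, 0, 0, 0))


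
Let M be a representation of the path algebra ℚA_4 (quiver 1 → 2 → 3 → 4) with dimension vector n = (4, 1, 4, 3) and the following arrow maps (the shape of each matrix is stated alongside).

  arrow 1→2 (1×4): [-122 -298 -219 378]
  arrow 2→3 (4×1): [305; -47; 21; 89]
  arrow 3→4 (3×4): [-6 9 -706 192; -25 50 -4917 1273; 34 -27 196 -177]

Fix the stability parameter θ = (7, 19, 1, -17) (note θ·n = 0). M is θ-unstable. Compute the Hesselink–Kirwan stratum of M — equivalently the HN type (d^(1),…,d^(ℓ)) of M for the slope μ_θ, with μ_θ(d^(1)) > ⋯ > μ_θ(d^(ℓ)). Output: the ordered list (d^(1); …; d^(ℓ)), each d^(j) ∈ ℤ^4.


Via rank(M_{q-1}∘⋯∘M_p): M ≅ I[1,1]^3, I[1,4], I[3,3], I[3,4]^2.
μ_θ-semistable layers: μ^(1)=7; μ^(2)=5/2; μ^(3)=1; μ^(4)=-8

((3, 0, 0, 0); (1, 1, 1, 1); (0, 0, 1, 0); (0, 0, 2, 2))


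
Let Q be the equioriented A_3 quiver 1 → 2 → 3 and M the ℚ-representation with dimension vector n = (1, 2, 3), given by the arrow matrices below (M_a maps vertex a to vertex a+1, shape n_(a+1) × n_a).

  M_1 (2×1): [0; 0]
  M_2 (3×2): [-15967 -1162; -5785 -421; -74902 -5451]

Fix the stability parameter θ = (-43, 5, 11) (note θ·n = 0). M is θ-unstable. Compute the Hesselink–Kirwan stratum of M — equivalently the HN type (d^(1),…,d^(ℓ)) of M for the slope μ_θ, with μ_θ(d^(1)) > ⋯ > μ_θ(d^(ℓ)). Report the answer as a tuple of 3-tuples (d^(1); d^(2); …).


Barcode: M ≅ I[1,1], I[2,3]^2, I[3,3]. HN layers by μ_θ (3 steps, strictly decreasing):
  μ^(1)=11; μ^(2)=5; μ^(3)=-43

((0, 0, 3); (0, 2, 0); (1, 0, 0))


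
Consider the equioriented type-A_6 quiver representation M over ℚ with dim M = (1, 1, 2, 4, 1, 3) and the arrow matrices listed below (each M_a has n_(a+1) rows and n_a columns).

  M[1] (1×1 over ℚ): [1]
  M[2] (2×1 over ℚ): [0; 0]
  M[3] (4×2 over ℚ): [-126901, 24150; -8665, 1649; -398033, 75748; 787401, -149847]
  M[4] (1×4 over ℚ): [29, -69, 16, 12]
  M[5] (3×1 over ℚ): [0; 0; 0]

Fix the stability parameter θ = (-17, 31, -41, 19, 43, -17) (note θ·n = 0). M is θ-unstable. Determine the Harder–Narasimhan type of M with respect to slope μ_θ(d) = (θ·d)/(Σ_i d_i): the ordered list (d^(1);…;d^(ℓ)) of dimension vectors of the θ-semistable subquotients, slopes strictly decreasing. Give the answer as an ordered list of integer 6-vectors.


Barcode: M ≅ I[1,2], I[3,4], I[3,5], I[4,4]^2, I[6,6]^3. HN layers by μ_θ (5 steps, strictly decreasing):
  μ^(1)=43; μ^(2)=31; μ^(3)=19; μ^(4)=-17; μ^(5)=-41

((0, 0, 0, 0, 1, 0); (0, 1, 0, 0, 0, 0); (0, 0, 0, 4, 0, 0); (1, 0, 0, 0, 0, 3); (0, 0, 2, 0, 0, 0))


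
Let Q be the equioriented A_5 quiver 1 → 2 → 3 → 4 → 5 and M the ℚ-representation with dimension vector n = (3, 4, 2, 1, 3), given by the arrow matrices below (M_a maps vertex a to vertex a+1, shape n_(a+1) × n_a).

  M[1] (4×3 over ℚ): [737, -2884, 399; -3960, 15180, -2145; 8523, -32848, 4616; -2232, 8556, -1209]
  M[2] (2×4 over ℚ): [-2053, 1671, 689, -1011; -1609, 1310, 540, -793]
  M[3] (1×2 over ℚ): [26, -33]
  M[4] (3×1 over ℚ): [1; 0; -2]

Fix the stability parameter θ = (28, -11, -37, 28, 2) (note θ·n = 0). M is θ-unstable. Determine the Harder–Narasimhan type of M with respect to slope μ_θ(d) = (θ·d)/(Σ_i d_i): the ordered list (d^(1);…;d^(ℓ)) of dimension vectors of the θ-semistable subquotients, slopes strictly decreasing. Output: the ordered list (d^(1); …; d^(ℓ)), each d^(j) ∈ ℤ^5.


Barcode: M ≅ I[1,1], I[1,3], I[1,5], I[2,2]^2, I[5,5]^2. HN layers by μ_θ (5 steps, strictly decreasing):
  μ^(1)=28; μ^(2)=15; μ^(3)=2; μ^(4)=-20/3; μ^(5)=-11

((1, 0, 0, 0, 0); (0, 0, 0, 1, 1); (0, 0, 0, 0, 2); (2, 2, 2, 0, 0); (0, 2, 0, 0, 0))


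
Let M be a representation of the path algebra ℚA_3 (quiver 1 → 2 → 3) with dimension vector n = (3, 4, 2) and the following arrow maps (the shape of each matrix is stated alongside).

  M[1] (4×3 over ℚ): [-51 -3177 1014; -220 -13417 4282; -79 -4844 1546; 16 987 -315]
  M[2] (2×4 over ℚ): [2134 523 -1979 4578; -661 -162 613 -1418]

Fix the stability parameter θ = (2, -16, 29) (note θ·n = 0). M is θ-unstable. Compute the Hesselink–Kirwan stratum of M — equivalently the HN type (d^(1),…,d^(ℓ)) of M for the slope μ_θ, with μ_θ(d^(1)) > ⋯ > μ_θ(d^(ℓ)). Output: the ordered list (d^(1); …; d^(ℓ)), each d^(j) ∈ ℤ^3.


Barcode: M ≅ I[1,2], I[1,3]^2, I[2,2]. HN layers by μ_θ (3 steps, strictly decreasing):
  μ^(1)=29; μ^(2)=-7; μ^(3)=-16

((0, 0, 2); (3, 3, 0); (0, 1, 0))


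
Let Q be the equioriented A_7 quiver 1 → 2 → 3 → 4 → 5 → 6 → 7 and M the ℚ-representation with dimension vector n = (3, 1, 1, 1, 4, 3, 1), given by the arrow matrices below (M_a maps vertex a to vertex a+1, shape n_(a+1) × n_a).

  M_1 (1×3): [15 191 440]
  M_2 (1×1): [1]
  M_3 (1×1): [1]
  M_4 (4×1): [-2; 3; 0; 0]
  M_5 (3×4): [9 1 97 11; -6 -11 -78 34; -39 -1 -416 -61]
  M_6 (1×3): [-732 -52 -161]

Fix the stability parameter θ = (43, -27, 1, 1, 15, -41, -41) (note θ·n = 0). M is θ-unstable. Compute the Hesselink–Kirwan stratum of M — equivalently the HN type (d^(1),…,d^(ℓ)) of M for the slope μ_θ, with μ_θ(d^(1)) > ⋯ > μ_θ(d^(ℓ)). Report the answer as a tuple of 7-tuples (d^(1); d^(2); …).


Barcode: M ≅ I[1,1]^2, I[1,7], I[5,5], I[5,6]^2. HN layers by μ_θ (4 steps, strictly decreasing):
  μ^(1)=43; μ^(2)=15; μ^(3)=-7; μ^(4)=-13

((2, 0, 0, 0, 0, 0, 0); (0, 0, 0, 0, 1, 0, 0); (1, 1, 1, 1, 1, 1, 1); (0, 0, 0, 0, 2, 2, 0))


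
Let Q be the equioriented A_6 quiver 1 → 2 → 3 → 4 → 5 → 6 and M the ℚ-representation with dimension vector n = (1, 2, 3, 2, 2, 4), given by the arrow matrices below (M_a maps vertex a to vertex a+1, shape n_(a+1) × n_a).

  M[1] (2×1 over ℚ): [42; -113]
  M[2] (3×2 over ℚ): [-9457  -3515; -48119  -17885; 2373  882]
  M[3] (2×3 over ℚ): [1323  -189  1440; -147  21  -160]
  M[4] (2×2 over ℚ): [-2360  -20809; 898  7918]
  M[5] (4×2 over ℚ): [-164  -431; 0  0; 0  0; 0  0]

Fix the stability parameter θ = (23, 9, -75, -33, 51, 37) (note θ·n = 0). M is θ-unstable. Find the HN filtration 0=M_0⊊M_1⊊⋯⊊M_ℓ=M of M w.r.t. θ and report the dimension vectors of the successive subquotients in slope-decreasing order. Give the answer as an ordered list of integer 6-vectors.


Via rank(M_{q-1}∘⋯∘M_p): M ≅ I[1,3], I[2,3], I[3,5], I[4,6], I[6,6]^3.
μ_θ-semistable layers: μ^(1)=51; μ^(2)=44; μ^(3)=37; μ^(4)=-43/3; μ^(5)=-33; μ^(6)=-75

((0, 0, 0, 0, 1, 0); (0, 0, 0, 0, 1, 1); (0, 0, 0, 0, 0, 3); (1, 1, 1, 0, 0, 0); (0, 1, 1, 2, 0, 0); (0, 0, 1, 0, 0, 0))


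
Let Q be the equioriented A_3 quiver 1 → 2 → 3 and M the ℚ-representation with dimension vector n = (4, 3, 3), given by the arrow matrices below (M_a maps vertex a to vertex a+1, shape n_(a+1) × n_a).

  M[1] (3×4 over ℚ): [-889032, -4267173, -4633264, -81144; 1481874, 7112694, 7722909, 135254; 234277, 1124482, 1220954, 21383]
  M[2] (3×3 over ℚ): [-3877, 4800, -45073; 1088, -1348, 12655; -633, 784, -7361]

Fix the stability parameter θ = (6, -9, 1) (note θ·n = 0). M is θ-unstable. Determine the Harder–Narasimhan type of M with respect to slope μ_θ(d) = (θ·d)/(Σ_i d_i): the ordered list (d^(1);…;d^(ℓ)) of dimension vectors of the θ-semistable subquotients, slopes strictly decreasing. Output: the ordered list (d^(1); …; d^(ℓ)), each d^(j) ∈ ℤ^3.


Via rank(M_{q-1}∘⋯∘M_p): M ≅ I[1,1], I[1,2], I[1,3]^2, I[3,3].
μ_θ-semistable layers: μ^(1)=6; μ^(2)=1; μ^(3)=-3/2

((1, 0, 0); (0, 0, 3); (3, 3, 0))


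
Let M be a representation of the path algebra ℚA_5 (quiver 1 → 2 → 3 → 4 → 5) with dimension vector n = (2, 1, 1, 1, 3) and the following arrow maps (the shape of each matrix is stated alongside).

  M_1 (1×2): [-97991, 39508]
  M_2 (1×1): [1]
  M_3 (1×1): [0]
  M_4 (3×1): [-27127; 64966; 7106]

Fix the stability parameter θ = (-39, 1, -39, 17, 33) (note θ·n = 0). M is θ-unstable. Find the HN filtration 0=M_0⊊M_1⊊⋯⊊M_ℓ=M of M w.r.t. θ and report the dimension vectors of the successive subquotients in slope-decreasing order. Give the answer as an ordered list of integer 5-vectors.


Via rank(M_{q-1}∘⋯∘M_p): M ≅ I[1,1], I[1,3], I[4,5], I[5,5]^2.
μ_θ-semistable layers: μ^(1)=33; μ^(2)=17; μ^(3)=-19; μ^(4)=-39

((0, 0, 0, 0, 3); (0, 0, 0, 1, 0); (0, 1, 1, 0, 0); (2, 0, 0, 0, 0))


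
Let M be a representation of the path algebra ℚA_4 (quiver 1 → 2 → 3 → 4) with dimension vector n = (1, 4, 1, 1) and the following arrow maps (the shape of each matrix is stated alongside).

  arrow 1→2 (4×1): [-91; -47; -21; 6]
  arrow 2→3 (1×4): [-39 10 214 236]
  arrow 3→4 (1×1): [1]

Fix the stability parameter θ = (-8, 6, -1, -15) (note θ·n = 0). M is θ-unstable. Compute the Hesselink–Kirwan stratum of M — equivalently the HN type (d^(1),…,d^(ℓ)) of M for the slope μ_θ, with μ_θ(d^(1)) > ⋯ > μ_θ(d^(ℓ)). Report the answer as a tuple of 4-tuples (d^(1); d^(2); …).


Via rank(M_{q-1}∘⋯∘M_p): M ≅ I[1,4], I[2,2]^3.
μ_θ-semistable layers: μ^(1)=6; μ^(2)=-10/3; μ^(3)=-8

((0, 3, 0, 0); (0, 1, 1, 1); (1, 0, 0, 0))


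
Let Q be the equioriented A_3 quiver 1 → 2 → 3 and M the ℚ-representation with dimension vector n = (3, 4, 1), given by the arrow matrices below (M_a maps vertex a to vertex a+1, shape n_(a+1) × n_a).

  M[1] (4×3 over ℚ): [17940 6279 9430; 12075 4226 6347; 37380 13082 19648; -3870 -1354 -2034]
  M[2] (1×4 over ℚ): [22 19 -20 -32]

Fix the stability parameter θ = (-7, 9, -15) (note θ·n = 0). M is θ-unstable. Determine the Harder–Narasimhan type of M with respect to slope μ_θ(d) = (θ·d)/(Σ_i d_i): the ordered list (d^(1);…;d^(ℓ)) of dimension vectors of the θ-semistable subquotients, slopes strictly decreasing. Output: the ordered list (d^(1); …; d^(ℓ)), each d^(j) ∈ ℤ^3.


Via rank(M_{q-1}∘⋯∘M_p): M ≅ I[1,1], I[1,2], I[1,3], I[2,2]^2.
μ_θ-semistable layers: μ^(1)=9; μ^(2)=-3; μ^(3)=-7

((0, 3, 0); (0, 1, 1); (3, 0, 0))


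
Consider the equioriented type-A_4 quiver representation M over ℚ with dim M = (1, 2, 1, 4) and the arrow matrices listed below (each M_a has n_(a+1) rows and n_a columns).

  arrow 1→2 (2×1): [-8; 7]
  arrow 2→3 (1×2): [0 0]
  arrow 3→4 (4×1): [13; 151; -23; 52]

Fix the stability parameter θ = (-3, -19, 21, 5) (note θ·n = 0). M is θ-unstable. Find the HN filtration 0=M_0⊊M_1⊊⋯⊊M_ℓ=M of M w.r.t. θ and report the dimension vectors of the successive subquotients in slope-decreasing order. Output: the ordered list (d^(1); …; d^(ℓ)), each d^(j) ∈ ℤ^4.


Via rank(M_{q-1}∘⋯∘M_p): M ≅ I[1,2], I[2,2], I[3,4], I[4,4]^3.
μ_θ-semistable layers: μ^(1)=13; μ^(2)=5; μ^(3)=-11; μ^(4)=-19

((0, 0, 1, 1); (0, 0, 0, 3); (1, 1, 0, 0); (0, 1, 0, 0))


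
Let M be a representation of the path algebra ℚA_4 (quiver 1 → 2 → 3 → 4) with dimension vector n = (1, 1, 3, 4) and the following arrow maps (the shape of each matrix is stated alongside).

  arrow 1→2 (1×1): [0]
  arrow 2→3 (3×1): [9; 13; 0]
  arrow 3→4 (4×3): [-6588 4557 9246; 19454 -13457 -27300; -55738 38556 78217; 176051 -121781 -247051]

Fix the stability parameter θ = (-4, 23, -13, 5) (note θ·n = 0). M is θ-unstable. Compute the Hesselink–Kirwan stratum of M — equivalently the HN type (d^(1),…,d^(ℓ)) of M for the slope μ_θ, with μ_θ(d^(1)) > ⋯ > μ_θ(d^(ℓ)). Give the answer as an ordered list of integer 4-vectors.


Barcode: M ≅ I[1,1], I[2,4], I[3,4]^2, I[4,4]. HN layers by μ_θ (3 steps, strictly decreasing):
  μ^(1)=5; μ^(2)=-4; μ^(3)=-13

((0, 1, 1, 4); (1, 0, 0, 0); (0, 0, 2, 0))


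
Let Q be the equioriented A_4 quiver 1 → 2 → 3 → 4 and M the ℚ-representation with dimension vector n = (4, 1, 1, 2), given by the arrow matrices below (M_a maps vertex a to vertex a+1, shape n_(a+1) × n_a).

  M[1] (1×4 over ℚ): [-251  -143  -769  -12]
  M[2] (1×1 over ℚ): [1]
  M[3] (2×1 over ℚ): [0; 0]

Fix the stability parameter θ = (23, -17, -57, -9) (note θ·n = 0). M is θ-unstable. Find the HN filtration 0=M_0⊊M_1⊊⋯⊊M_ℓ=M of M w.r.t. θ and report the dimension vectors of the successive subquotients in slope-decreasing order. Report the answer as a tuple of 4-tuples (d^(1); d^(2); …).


Via rank(M_{q-1}∘⋯∘M_p): M ≅ I[1,1]^3, I[1,3], I[4,4]^2.
μ_θ-semistable layers: μ^(1)=23; μ^(2)=-9; μ^(3)=-17

((3, 0, 0, 0); (0, 0, 0, 2); (1, 1, 1, 0))


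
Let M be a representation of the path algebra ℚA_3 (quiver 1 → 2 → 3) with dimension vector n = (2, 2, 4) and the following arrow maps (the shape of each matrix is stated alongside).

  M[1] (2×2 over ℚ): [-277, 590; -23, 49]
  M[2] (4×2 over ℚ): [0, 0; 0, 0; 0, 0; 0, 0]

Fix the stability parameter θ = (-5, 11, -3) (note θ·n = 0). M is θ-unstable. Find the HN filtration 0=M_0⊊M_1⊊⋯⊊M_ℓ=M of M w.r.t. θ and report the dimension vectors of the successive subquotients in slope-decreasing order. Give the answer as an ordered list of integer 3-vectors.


Interval decomposition of M: I[1,2]^2, I[3,3]^4.
HN type (ℓ=3): μ^(1)=11; μ^(2)=-3; μ^(3)=-5

((0, 2, 0); (0, 0, 4); (2, 0, 0))


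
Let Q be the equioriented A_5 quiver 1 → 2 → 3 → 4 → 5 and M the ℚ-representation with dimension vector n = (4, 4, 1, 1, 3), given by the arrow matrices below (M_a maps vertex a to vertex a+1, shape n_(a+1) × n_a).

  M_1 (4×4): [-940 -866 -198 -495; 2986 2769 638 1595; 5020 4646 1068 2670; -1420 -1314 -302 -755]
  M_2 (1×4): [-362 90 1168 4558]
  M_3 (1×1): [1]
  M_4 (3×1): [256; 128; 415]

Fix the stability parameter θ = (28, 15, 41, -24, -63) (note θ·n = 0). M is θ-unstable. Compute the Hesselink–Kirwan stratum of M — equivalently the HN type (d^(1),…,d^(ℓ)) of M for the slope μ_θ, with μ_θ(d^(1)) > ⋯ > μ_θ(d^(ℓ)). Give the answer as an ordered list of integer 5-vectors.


Barcode: M ≅ I[1,1]^2, I[1,2], I[1,5], I[2,2]^2, I[5,5]^2. HN layers by μ_θ (5 steps, strictly decreasing):
  μ^(1)=28; μ^(2)=43/2; μ^(3)=15; μ^(4)=-3/5; μ^(5)=-63

((2, 0, 0, 0, 0); (1, 1, 0, 0, 0); (0, 2, 0, 0, 0); (1, 1, 1, 1, 1); (0, 0, 0, 0, 2))


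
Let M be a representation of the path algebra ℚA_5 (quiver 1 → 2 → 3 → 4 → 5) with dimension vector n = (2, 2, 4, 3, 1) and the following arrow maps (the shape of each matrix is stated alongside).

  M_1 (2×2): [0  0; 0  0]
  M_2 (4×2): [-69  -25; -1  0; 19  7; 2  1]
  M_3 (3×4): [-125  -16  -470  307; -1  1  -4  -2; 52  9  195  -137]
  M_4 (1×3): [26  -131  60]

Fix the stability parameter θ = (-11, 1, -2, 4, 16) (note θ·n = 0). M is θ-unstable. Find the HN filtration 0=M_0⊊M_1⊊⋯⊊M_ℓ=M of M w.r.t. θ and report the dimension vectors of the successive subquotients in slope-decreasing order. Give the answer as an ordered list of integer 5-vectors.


Via rank(M_{q-1}∘⋯∘M_p): M ≅ I[1,1]^2, I[2,4], I[2,5], I[3,3], I[3,4].
μ_θ-semistable layers: μ^(1)=16; μ^(2)=4; μ^(3)=-1/2; μ^(4)=-2; μ^(5)=-11

((0, 0, 0, 0, 1); (0, 0, 0, 3, 0); (0, 2, 2, 0, 0); (0, 0, 2, 0, 0); (2, 0, 0, 0, 0))


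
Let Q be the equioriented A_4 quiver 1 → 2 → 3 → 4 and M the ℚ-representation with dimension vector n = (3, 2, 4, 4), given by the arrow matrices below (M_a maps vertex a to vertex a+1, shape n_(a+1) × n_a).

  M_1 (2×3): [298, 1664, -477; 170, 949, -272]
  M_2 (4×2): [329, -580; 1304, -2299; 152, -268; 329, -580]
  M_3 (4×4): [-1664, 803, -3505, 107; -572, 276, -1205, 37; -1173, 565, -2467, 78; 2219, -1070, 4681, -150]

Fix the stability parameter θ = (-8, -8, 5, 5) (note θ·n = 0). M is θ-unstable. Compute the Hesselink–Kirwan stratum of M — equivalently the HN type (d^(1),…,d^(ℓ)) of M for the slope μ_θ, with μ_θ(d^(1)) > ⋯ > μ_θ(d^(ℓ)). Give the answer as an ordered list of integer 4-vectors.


Barcode: M ≅ I[1,1], I[1,4]^2, I[3,4]^2. HN layers by μ_θ (2 steps, strictly decreasing):
  μ^(1)=5; μ^(2)=-8

((0, 0, 4, 4); (3, 2, 0, 0))


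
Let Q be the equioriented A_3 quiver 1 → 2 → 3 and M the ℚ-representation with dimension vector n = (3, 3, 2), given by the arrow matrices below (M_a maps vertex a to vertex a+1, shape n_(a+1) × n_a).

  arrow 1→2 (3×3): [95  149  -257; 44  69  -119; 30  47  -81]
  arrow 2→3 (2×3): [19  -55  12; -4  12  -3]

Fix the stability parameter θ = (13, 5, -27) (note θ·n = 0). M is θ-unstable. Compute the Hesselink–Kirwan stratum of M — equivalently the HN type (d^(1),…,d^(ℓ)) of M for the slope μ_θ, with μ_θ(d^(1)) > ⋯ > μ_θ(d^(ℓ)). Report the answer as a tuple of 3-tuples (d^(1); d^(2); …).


Via rank(M_{q-1}∘⋯∘M_p): M ≅ I[1,1], I[1,3]^2, I[2,2].
μ_θ-semistable layers: μ^(1)=13; μ^(2)=5; μ^(3)=-3

((1, 0, 0); (0, 1, 0); (2, 2, 2))


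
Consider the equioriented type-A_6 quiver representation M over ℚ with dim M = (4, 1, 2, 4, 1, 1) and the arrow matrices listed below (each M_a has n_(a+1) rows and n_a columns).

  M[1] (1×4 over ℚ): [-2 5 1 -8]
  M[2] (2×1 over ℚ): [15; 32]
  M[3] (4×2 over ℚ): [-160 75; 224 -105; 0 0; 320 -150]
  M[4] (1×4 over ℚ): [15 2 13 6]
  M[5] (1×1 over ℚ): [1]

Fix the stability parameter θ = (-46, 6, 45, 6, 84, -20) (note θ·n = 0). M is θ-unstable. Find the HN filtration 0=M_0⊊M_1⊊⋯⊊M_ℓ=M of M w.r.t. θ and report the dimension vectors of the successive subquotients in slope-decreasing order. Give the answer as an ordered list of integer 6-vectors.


Interval decomposition of M: I[1,1]^3, I[1,3], I[3,6], I[4,4]^3.
HN type (ℓ=5): μ^(1)=45; μ^(2)=32; μ^(3)=51/2; μ^(4)=6; μ^(5)=-46

((0, 0, 1, 0, 0, 0); (0, 0, 0, 0, 1, 1); (0, 0, 1, 1, 0, 0); (0, 1, 0, 3, 0, 0); (4, 0, 0, 0, 0, 0))


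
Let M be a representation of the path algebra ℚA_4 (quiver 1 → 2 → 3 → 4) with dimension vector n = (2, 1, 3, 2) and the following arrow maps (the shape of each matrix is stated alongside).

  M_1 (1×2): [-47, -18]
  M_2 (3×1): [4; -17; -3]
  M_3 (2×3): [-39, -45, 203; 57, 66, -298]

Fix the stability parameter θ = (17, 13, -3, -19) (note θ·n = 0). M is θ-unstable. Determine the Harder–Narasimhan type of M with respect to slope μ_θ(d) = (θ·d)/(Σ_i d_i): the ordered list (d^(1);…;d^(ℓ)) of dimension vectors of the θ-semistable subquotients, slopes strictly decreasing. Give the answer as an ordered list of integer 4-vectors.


Interval decomposition of M: I[1,1], I[1,3], I[3,4]^2.
HN type (ℓ=3): μ^(1)=17; μ^(2)=9; μ^(3)=-11

((1, 0, 0, 0); (1, 1, 1, 0); (0, 0, 2, 2))
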